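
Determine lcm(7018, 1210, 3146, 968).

7018 = 2 · 11² · 29; 1210 = 2 · 5 · 11²; 3146 = 2 · 11² · 13; 968 = 2³ · 11²
lcm takes max exponent of each prime: 2³ · 5 · 11² · 13 · 29 = 1824680

1824680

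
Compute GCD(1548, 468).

1548 = 2² · 3² · 43
468 = 2² · 3² · 13
Common: 2² · 3² = 36

36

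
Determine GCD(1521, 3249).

Euclid: 3249 = 2·1521 + 207; 1521 = 7·207 + 72; 207 = 2·72 + 63; 72 = 1·63 + 9; 63 = 7·9 + 0. Last nonzero remainder: 9.

9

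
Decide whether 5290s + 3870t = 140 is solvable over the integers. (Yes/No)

By Bézout, 5290s + 3870t = 140 has integer solutions iff gcd(5290, 3870) | 140.
Euclid: 5290 = 1·3870 + 1420; 3870 = 2·1420 + 1030; 1420 = 1·1030 + 390; 1030 = 2·390 + 250; 390 = 1·250 + 140; 250 = 1·140 + 110; 140 = 1·110 + 30; 110 = 3·30 + 20; 30 = 1·20 + 10; 20 = 2·10 + 0. gcd = 10; 140 mod 10 = 0. Yes.

Yes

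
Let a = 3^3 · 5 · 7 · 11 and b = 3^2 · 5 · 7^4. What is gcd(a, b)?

315

min exponent per shared prime: 3^2 · 5 · 7 = 315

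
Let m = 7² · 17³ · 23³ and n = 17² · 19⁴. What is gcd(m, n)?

289

min exponent per shared prime: 17² = 289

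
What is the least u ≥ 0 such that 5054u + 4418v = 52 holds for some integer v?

1570

Reduce mod 4418: 5054u ≡ 52 (mod 4418). With g = gcd(5054, 4418) = 2 dividing 52, divide through: 2527u ≡ 26 (mod 2209).
Since gcd(2527, 2209) = 1, u ≡ 26·(2527)⁻¹ ≡ 1570 (mod 2209). Smallest non-negative: 1570.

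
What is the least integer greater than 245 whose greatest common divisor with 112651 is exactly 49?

294

112651 = 49·2299. Any x with gcd(x, 112651) = 49 is a multiple of 49, say 49s, with s coprime to 2299.
Need s > 245/49, so s ≥ 6. First s ≥ 6 with gcd(s, 2299) = 1 is s = 6. Thus x = 49·6 = 294.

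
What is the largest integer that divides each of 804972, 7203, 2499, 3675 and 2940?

147

804972 = 2² · 3 · 7² · 37²; 7203 = 3 · 7⁴; 2499 = 3 · 7² · 17; 3675 = 3 · 5² · 7²; 2940 = 2² · 3 · 5 · 7²
gcd takes min exponent of each prime: 3 · 7² = 147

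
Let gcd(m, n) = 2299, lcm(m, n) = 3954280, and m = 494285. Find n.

18392

m·n = gcd·lcm = 2299·3954280 = 9090889720, so n = 9090889720/494285 = 18392.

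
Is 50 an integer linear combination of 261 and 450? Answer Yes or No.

gcd(261, 450): 450 = 1·261 + 189; 261 = 1·189 + 72; 189 = 2·72 + 45; 72 = 1·45 + 27; 45 = 1·27 + 18; 27 = 1·18 + 9; 18 = 2·9 + 0 → 9
9 does not divide 50, so a solution does not exist.

No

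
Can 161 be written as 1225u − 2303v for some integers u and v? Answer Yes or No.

gcd(1225, 2303): 2303 = 1·1225 + 1078; 1225 = 1·1078 + 147; 1078 = 7·147 + 49; 147 = 3·49 + 0 → 49
49 does not divide 161, so a solution does not exist.

No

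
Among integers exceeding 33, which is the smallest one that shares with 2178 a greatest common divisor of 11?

55

2178 = 11·198. Any m with gcd(m, 2178) = 11 is a multiple of 11, say 11s, with s coprime to 198.
Need s > 33/11, so s ≥ 4. First s ≥ 4 with gcd(s, 198) = 1 is s = 5. Thus m = 11·5 = 55.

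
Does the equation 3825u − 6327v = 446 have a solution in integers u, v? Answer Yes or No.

No

gcd(3825, 6327): 6327 = 1·3825 + 2502; 3825 = 1·2502 + 1323; 2502 = 1·1323 + 1179; 1323 = 1·1179 + 144; 1179 = 8·144 + 27; 144 = 5·27 + 9; 27 = 3·9 + 0 → 9
9 does not divide 446, so a solution does not exist.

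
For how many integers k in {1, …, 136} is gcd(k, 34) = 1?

34 = 2·17. Inclusion–exclusion on these primes:
136 − ⌊136/2⌋ − ⌊136/17⌋ + ⌊136/34⌋ = 64

64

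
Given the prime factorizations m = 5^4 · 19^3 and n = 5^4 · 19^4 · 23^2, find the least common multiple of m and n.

43087380625

max exponent per prime: 5^4 · 19^4 · 23^2 = 43087380625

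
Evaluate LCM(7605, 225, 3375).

570375

7605 = 3² · 5 · 13²; 225 = 3² · 5²; 3375 = 3³ · 5³
lcm takes max exponent of each prime: 3³ · 5³ · 13² = 570375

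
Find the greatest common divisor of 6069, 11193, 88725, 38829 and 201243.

6069 = 3 · 7 · 17²; 11193 = 3 · 7 · 13 · 41; 88725 = 3 · 5² · 7 · 13²; 38829 = 3 · 7 · 43²; 201243 = 3 · 7² · 37²
gcd takes min exponent of each prime: 3 · 7 = 21

21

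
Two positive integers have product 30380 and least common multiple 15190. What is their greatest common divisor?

2

gcd·lcm = product, so gcd = 30380/15190 = 2.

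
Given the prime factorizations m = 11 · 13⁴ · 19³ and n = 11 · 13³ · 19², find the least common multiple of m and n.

max exponent per prime: 11 · 13⁴ · 19³ = 2154898889

2154898889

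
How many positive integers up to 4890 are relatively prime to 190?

1853

Prime factors of 190: 2, 5, 19. Count integers ≤ 4890 divisible by none of them.
By inclusion–exclusion: 4890 − ⌊4890/2⌋ − ⌊4890/5⌋ − ⌊4890/19⌋ + ⌊4890/10⌋ + ⌊4890/38⌋ + ⌊4890/95⌋ − ⌊4890/190⌋ = 1853.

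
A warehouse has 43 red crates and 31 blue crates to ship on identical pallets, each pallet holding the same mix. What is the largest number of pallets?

43 = 43
31 = 31
Common: 1 = 1

1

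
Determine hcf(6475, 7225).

25

Euclid: 7225 = 1·6475 + 750; 6475 = 8·750 + 475; 750 = 1·475 + 275; 475 = 1·275 + 200; 275 = 1·200 + 75; 200 = 2·75 + 50; 75 = 1·50 + 25; 50 = 2·25 + 0. Last nonzero remainder: 25.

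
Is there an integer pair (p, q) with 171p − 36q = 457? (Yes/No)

gcd(171, 36): 171 = 4·36 + 27; 36 = 1·27 + 9; 27 = 3·9 + 0 → 9
9 does not divide 457, so a solution does not exist.

No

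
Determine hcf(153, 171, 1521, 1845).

9

153 = 3² · 17; 171 = 3² · 19; 1521 = 3² · 13²; 1845 = 3² · 5 · 41
gcd takes min exponent of each prime: 3² = 9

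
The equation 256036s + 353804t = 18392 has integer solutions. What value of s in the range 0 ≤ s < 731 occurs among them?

Euclid: 353804 = 1·256036 + 97768; 256036 = 2·97768 + 60500; 97768 = 1·60500 + 37268; 60500 = 1·37268 + 23232; 37268 = 1·23232 + 14036; 23232 = 1·14036 + 9196; 14036 = 1·9196 + 4840; 9196 = 1·4840 + 4356; 4840 = 1·4356 + 484; 4356 = 9·484 + 0 → gcd = 484; 18392 = 484·38.
Back-substitution yields 256036·(-76) + 353804·(55) = 484, so one solution is s = -76·38 = -2888, t = 55·38 = 2090.
Solutions in s differ by 353804/484 = 731; the one in [0, 731) is -2888 mod 731 = 36.

36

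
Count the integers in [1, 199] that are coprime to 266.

82

Prime factors of 266: 2, 7, 19. Count integers ≤ 199 divisible by none of them.
By inclusion–exclusion: 199 − ⌊199/2⌋ − ⌊199/7⌋ − ⌊199/19⌋ + ⌊199/14⌋ + ⌊199/38⌋ + ⌊199/133⌋ − ⌊199/266⌋ = 82.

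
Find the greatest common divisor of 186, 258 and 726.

gcd(186, 258): 258 = 1·186 + 72; 186 = 2·72 + 42; 72 = 1·42 + 30; 42 = 1·30 + 12; 30 = 2·12 + 6; 12 = 2·6 + 0 → 6
gcd(6, 726): 726 = 121·6 + 0 → 6

6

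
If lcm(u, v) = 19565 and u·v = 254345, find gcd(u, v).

gcd·lcm = product, so gcd = 254345/19565 = 13.

13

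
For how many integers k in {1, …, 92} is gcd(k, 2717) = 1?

2717 = 11·13·19. Inclusion–exclusion on these primes:
92 − ⌊92/11⌋ − ⌊92/13⌋ − ⌊92/19⌋ + ⌊92/143⌋ + ⌊92/209⌋ + ⌊92/247⌋ − ⌊92/2717⌋ = 73

73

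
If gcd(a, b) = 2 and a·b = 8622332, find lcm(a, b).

4311166

gcd·lcm = product, so lcm = 8622332/2 = 4311166.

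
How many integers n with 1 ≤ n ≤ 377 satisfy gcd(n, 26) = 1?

Prime factors of 26: 2, 13. Count integers ≤ 377 divisible by none of them.
By inclusion–exclusion: 377 − ⌊377/2⌋ − ⌊377/13⌋ + ⌊377/26⌋ = 174.

174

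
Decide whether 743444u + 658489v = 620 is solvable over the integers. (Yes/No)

gcd(743444, 658489): 743444 = 1·658489 + 84955; 658489 = 7·84955 + 63804; 84955 = 1·63804 + 21151; 63804 = 3·21151 + 351; 21151 = 60·351 + 91; 351 = 3·91 + 78; 91 = 1·78 + 13; 78 = 6·13 + 0 → 13
13 does not divide 620, so a solution does not exist.

No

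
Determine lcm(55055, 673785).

1059863805

55055 = 5 · 7 · 11² · 13; 673785 = 3³ · 5 · 7 · 23 · 31
max exponents: 3³ · 5 · 7 · 11² · 13 · 23 · 31 = 1059863805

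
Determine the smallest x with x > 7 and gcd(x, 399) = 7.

14

Multiples of 7 above 7: 7·2, 7·3, … . Need the cofactor coprime to 399/7 = 57.
Checking s = 2, 3, … the first with gcd(s, 57) = 1 is s = 2, giving 14.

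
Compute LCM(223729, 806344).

gcd first: 806344 = 3·223729 + 135157; 223729 = 1·135157 + 88572; 135157 = 1·88572 + 46585; 88572 = 1·46585 + 41987; 46585 = 1·41987 + 4598; 41987 = 9·4598 + 605; 4598 = 7·605 + 363; 605 = 1·363 + 242; 363 = 1·242 + 121; 242 = 2·121 + 0 → gcd = 121
lcm = 223729·806344/gcd = 180402536776/121 = 1490930056

1490930056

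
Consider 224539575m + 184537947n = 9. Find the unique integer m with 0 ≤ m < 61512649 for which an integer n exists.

8402026

Reduce mod 184537947: 224539575m ≡ 9 (mod 184537947). With g = gcd(224539575, 184537947) = 3 dividing 9, divide through: 74846525m ≡ 3 (mod 61512649).
Since gcd(74846525, 61512649) = 1, m ≡ 3·(74846525)⁻¹ ≡ 8402026 (mod 61512649). Smallest non-negative: 8402026.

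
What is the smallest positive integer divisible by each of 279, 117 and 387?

155961

lcm(279, 117) = 279·117/gcd = 32643/9 = 3627
lcm(3627, 387) = 3627·387/gcd = 1403649/9 = 155961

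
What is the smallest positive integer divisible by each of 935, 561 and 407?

103785

935 = 5 · 11 · 17; 561 = 3 · 11 · 17; 407 = 11 · 37
lcm takes max exponent of each prime: 3 · 5 · 11 · 17 · 37 = 103785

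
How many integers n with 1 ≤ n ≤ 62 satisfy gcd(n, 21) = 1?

36

21 = 3·7. Inclusion–exclusion on these primes:
62 − ⌊62/3⌋ − ⌊62/7⌋ + ⌊62/21⌋ = 36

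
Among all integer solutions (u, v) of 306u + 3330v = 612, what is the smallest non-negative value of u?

2

gcd(306, 3330) = 18 (Euclid: 3330 = 10·306 + 270; 306 = 1·270 + 36; 270 = 7·36 + 18; 36 = 2·18 + 0), and 18 | 612.
Extended Euclid: 306·(-87) + 3330·(8) = 18. Scale by 34: u₀ = -2958.
General solution u = u₀ + 185t; reducing mod 185 gives u = 2 (and v = 0).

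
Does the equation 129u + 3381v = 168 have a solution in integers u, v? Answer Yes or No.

Yes

By Bézout, 129u + 3381v = 168 has integer solutions iff gcd(129, 3381) | 168.
Euclid: 3381 = 26·129 + 27; 129 = 4·27 + 21; 27 = 1·21 + 6; 21 = 3·6 + 3; 6 = 2·3 + 0. gcd = 3; 168 mod 3 = 0. Yes.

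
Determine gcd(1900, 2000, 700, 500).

100

gcd(1900, 2000): 2000 = 1·1900 + 100; 1900 = 19·100 + 0 → 100
gcd(100, 700): 700 = 7·100 + 0 → 100
gcd(100, 500): 500 = 5·100 + 0 → 100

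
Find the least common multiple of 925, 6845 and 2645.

925 = 5² · 37; 6845 = 5 · 37²; 2645 = 5 · 23²
lcm takes max exponent of each prime: 5² · 23² · 37² = 18105025

18105025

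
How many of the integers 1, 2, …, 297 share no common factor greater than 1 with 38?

38 = 2·19. Inclusion–exclusion on these primes:
297 − ⌊297/2⌋ − ⌊297/19⌋ + ⌊297/38⌋ = 141

141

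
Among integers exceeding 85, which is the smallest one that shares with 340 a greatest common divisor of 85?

255

340 = 85·4. Any x with gcd(x, 340) = 85 is a multiple of 85, say 85s, with s coprime to 4.
Need s > 85/85, so s ≥ 2. First s ≥ 2 with gcd(s, 4) = 1 is s = 3. Thus x = 85·3 = 255.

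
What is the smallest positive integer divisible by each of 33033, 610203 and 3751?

1721382663

33033 = 3 · 7 · 11² · 13; 610203 = 3 · 11² · 41²; 3751 = 11² · 31
lcm takes max exponent of each prime: 3 · 7 · 11² · 13 · 31 · 41² = 1721382663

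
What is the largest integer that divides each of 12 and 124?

12 = 2² · 3
124 = 2² · 31
Common: 2² = 4

4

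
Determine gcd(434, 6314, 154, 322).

gcd(434, 6314): 6314 = 14·434 + 238; 434 = 1·238 + 196; 238 = 1·196 + 42; 196 = 4·42 + 28; 42 = 1·28 + 14; 28 = 2·14 + 0 → 14
gcd(14, 154): 154 = 11·14 + 0 → 14
gcd(14, 322): 322 = 23·14 + 0 → 14

14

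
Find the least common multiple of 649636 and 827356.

134370060604

gcd first: 827356 = 1·649636 + 177720; 649636 = 3·177720 + 116476; 177720 = 1·116476 + 61244; 116476 = 1·61244 + 55232; 61244 = 1·55232 + 6012; 55232 = 9·6012 + 1124; 6012 = 5·1124 + 392; 1124 = 2·392 + 340; 392 = 1·340 + 52; 340 = 6·52 + 28; 52 = 1·28 + 24; 28 = 1·24 + 4; 24 = 6·4 + 0 → gcd = 4
lcm = 649636·827356/gcd = 537480242416/4 = 134370060604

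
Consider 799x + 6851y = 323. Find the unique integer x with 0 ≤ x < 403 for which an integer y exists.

69

Euclid: 6851 = 8·799 + 459; 799 = 1·459 + 340; 459 = 1·340 + 119; 340 = 2·119 + 102; 119 = 1·102 + 17; 102 = 6·17 + 0 → gcd = 17; 323 = 17·19.
Back-substitution yields 799·(-60) + 6851·(7) = 17, so one solution is x = -60·19 = -1140, y = 7·19 = 133.
Solutions in x differ by 6851/17 = 403; the one in [0, 403) is -1140 mod 403 = 69.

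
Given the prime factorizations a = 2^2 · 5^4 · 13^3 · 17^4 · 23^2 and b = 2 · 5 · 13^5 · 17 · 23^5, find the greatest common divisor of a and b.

197576210

min exponent per shared prime: 2 · 5 · 13^3 · 17 · 23^2 = 197576210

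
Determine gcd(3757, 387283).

13

Euclid: 387283 = 103·3757 + 312; 3757 = 12·312 + 13; 312 = 24·13 + 0. Last nonzero remainder: 13.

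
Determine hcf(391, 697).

391 = 17 · 23
697 = 17 · 41
Common: 17 = 17

17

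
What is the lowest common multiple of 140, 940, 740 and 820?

9981860

lcm(140, 940) = 140·940/gcd = 131600/20 = 6580
lcm(6580, 740) = 6580·740/gcd = 4869200/20 = 243460
lcm(243460, 820) = 243460·820/gcd = 199637200/20 = 9981860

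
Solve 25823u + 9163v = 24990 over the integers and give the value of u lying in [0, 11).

7

Euclid: 25823 = 2·9163 + 7497; 9163 = 1·7497 + 1666; 7497 = 4·1666 + 833; 1666 = 2·833 + 0 → gcd = 833; 24990 = 833·30.
Back-substitution yields 25823·(5) + 9163·(-14) = 833, so one solution is u = 5·30 = 150, v = -14·30 = -420.
Solutions in u differ by 9163/833 = 11; the one in [0, 11) is 150 mod 11 = 7.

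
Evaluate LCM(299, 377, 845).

563615

lcm(299, 377) = 299·377/gcd = 112723/13 = 8671
lcm(8671, 845) = 8671·845/gcd = 7326995/13 = 563615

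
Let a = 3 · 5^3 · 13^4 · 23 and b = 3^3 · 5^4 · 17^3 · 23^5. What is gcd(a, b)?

8625

min exponent per shared prime: 3 · 5^3 · 23 = 8625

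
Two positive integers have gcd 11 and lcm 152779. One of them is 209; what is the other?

8041

p·q = gcd·lcm = 11·152779 = 1680569, so q = 1680569/209 = 8041.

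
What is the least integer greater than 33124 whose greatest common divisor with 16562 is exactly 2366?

35490

Multiples of 2366 above 33124: 2366·15, 2366·16, … . Need the cofactor coprime to 16562/2366 = 7.
Checking s = 15, 16, … the first with gcd(s, 7) = 1 is s = 15, giving 35490.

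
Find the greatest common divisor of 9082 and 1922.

2

Euclid: 9082 = 4·1922 + 1394; 1922 = 1·1394 + 528; 1394 = 2·528 + 338; 528 = 1·338 + 190; 338 = 1·190 + 148; 190 = 1·148 + 42; 148 = 3·42 + 22; 42 = 1·22 + 20; 22 = 1·20 + 2; 20 = 10·2 + 0. Last nonzero remainder: 2.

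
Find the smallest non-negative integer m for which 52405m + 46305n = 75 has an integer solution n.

3378

gcd(52405, 46305) = 5 (Euclid: 52405 = 1·46305 + 6100; 46305 = 7·6100 + 3605; 6100 = 1·3605 + 2495; 3605 = 1·2495 + 1110; 2495 = 2·1110 + 275; 1110 = 4·275 + 10; 275 = 27·10 + 5; 10 = 2·5 + 0), and 5 | 75.
Extended Euclid: 52405·(4547) + 46305·(-5146) = 5. Scale by 15: m₀ = 68205.
General solution m = m₀ + 9261t; reducing mod 9261 gives m = 3378 (and n = -3823).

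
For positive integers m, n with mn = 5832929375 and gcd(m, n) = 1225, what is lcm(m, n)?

For any two positive integers, gcd × lcm equals their product. Hence lcm = 5832929375 / 1225 = 4761575.

4761575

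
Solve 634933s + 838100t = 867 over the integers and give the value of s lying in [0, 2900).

99

Euclid: 838100 = 1·634933 + 203167; 634933 = 3·203167 + 25432; 203167 = 7·25432 + 25143; 25432 = 1·25143 + 289; 25143 = 87·289 + 0 → gcd = 289; 867 = 289·3.
Back-substitution yields 634933·(33) + 838100·(-25) = 289, so one solution is s = 33·3 = 99, t = -25·3 = -75.
Solutions in s differ by 838100/289 = 2900; the one in [0, 2900) is 99 mod 2900 = 99.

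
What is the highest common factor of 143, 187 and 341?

143 = 11 · 13; 187 = 11 · 17; 341 = 11 · 31
gcd takes min exponent of each prime: 11 = 11

11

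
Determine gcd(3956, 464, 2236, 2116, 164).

4

gcd(3956, 464): 3956 = 8·464 + 244; 464 = 1·244 + 220; 244 = 1·220 + 24; 220 = 9·24 + 4; 24 = 6·4 + 0 → 4
gcd(4, 2236): 2236 = 559·4 + 0 → 4
gcd(4, 2116): 2116 = 529·4 + 0 → 4
gcd(4, 164): 164 = 41·4 + 0 → 4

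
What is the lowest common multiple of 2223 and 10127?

gcd first: 10127 = 4·2223 + 1235; 2223 = 1·1235 + 988; 1235 = 1·988 + 247; 988 = 4·247 + 0 → gcd = 247
lcm = 2223·10127/gcd = 22512321/247 = 91143

91143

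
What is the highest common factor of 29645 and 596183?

29645 = 5 · 7² · 11²
596183 = 7² · 23³
Common: 7² = 49

49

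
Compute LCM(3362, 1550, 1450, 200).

3362 = 2 · 41²; 1550 = 2 · 5² · 31; 1450 = 2 · 5² · 29; 200 = 2³ · 5²
lcm takes max exponent of each prime: 2³ · 5² · 29 · 31 · 41² = 302243800

302243800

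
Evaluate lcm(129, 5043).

129 = 3 · 43; 5043 = 3 · 41²
max exponents: 3 · 41² · 43 = 216849

216849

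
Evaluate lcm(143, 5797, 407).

143 = 11 · 13; 5797 = 11 · 17 · 31; 407 = 11 · 37
lcm takes max exponent of each prime: 11 · 13 · 17 · 31 · 37 = 2788357

2788357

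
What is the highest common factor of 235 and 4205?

5

235 = 5 · 47
4205 = 5 · 29²
Common: 5 = 5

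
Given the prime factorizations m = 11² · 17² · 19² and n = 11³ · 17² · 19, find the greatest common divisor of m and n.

min exponent per shared prime: 11² · 17² · 19 = 664411

664411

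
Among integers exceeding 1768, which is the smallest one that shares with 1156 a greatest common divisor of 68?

1156 = 68·17. Any k with gcd(k, 1156) = 68 is a multiple of 68, say 68s, with s coprime to 17.
Need s > 1768/68, so s ≥ 27. First s ≥ 27 with gcd(s, 17) = 1 is s = 27. Thus k = 68·27 = 1836.

1836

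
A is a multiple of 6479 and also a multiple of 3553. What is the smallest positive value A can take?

gcd first: 6479 = 1·3553 + 2926; 3553 = 1·2926 + 627; 2926 = 4·627 + 418; 627 = 1·418 + 209; 418 = 2·209 + 0 → gcd = 209
lcm = 6479·3553/gcd = 23019887/209 = 110143

110143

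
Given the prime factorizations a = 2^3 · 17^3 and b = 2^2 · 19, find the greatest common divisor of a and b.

min exponent per shared prime: 2^2 = 4

4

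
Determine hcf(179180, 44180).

20

Euclid: 179180 = 4·44180 + 2460; 44180 = 17·2460 + 2360; 2460 = 1·2360 + 100; 2360 = 23·100 + 60; 100 = 1·60 + 40; 60 = 1·40 + 20; 40 = 2·20 + 0. Last nonzero remainder: 20.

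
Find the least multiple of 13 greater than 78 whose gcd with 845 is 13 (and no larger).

91

845 = 13·65. Any x with gcd(x, 845) = 13 is a multiple of 13, say 13s, with s coprime to 65.
Need s > 78/13, so s ≥ 7. First s ≥ 7 with gcd(s, 65) = 1 is s = 7. Thus x = 13·7 = 91.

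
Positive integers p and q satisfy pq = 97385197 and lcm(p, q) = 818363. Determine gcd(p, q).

119

From gcd × lcm = pq: gcd = 97385197 / 818363 = 119.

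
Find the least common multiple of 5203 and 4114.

gcd first: 5203 = 1·4114 + 1089; 4114 = 3·1089 + 847; 1089 = 1·847 + 242; 847 = 3·242 + 121; 242 = 2·121 + 0 → gcd = 121
lcm = 5203·4114/gcd = 21405142/121 = 176902

176902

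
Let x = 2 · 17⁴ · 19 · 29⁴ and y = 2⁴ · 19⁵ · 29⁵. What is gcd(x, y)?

min exponent per shared prime: 2 · 19 · 29⁴ = 26876678

26876678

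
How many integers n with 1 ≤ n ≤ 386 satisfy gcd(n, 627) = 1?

221

627 = 3·11·19. Inclusion–exclusion on these primes:
386 − ⌊386/3⌋ − ⌊386/11⌋ − ⌊386/19⌋ + ⌊386/33⌋ + ⌊386/57⌋ + ⌊386/209⌋ − ⌊386/627⌋ = 221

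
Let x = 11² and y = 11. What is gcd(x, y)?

min exponent per shared prime: 11 = 11

11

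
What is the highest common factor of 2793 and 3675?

Euclid: 3675 = 1·2793 + 882; 2793 = 3·882 + 147; 882 = 6·147 + 0. Last nonzero remainder: 147.

147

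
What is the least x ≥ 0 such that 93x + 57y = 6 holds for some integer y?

16

Reduce mod 57: 93x ≡ 6 (mod 57). With g = gcd(93, 57) = 3 dividing 6, divide through: 31x ≡ 2 (mod 19).
Since gcd(31, 19) = 1, x ≡ 2·(31)⁻¹ ≡ 16 (mod 19). Smallest non-negative: 16.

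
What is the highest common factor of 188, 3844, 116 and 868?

188 = 2² · 47; 3844 = 2² · 31²; 116 = 2² · 29; 868 = 2² · 7 · 31
gcd takes min exponent of each prime: 2² = 4

4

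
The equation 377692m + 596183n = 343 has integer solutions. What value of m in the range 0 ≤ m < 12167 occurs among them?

8175

Euclid: 596183 = 1·377692 + 218491; 377692 = 1·218491 + 159201; 218491 = 1·159201 + 59290; 159201 = 2·59290 + 40621; 59290 = 1·40621 + 18669; 40621 = 2·18669 + 3283; 18669 = 5·3283 + 2254; 3283 = 1·2254 + 1029; 2254 = 2·1029 + 196; 1029 = 5·196 + 49; 196 = 4·49 + 0 → gcd = 49; 343 = 49·7.
Back-substitution yields 377692·(2906) + 596183·(-1841) = 49, so one solution is m = 2906·7 = 20342, n = -1841·7 = -12887.
Solutions in m differ by 596183/49 = 12167; the one in [0, 12167) is 20342 mod 12167 = 8175.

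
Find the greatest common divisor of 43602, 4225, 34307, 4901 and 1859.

169

43602 = 2 · 3 · 13² · 43; 4225 = 5² · 13²; 34307 = 7 · 13² · 29; 4901 = 13² · 29; 1859 = 11 · 13²
gcd takes min exponent of each prime: 13² = 169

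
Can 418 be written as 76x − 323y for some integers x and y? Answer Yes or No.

Yes

gcd(76, 323): 323 = 4·76 + 19; 76 = 4·19 + 0 → 19
19 divides 418, so a solution exists.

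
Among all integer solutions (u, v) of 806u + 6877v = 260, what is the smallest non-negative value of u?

Reduce mod 6877: 806u ≡ 260 (mod 6877). With g = gcd(806, 6877) = 13 dividing 260, divide through: 62u ≡ 20 (mod 529).
Since gcd(62, 529) = 1, u ≡ 20·(62)⁻¹ ≡ 444 (mod 529). Smallest non-negative: 444.

444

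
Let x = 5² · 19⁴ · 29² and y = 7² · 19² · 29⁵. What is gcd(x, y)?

303601

min exponent per shared prime: 19² · 29² = 303601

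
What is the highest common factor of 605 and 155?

5

Euclid: 605 = 3·155 + 140; 155 = 1·140 + 15; 140 = 9·15 + 5; 15 = 3·5 + 0. Last nonzero remainder: 5.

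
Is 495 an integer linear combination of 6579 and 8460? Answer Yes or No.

By Bézout, 6579p − 8460q = 495 has integer solutions iff gcd(6579, 8460) | 495.
Euclid: 8460 = 1·6579 + 1881; 6579 = 3·1881 + 936; 1881 = 2·936 + 9; 936 = 104·9 + 0. gcd = 9; 495 mod 9 = 0. Yes.

Yes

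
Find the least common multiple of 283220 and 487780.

6907452580

gcd first: 487780 = 1·283220 + 204560; 283220 = 1·204560 + 78660; 204560 = 2·78660 + 47240; 78660 = 1·47240 + 31420; 47240 = 1·31420 + 15820; 31420 = 1·15820 + 15600; 15820 = 1·15600 + 220; 15600 = 70·220 + 200; 220 = 1·200 + 20; 200 = 10·20 + 0 → gcd = 20
lcm = 283220·487780/gcd = 138149051600/20 = 6907452580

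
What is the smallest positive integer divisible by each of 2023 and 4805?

9720515

2023 = 7 · 17²; 4805 = 5 · 31²
max exponents: 5 · 7 · 17² · 31² = 9720515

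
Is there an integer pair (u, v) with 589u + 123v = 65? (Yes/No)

gcd(589, 123): 589 = 4·123 + 97; 123 = 1·97 + 26; 97 = 3·26 + 19; 26 = 1·19 + 7; 19 = 2·7 + 5; 7 = 1·5 + 2; 5 = 2·2 + 1; 2 = 2·1 + 0 → 1
1 divides 65, so a solution exists.

Yes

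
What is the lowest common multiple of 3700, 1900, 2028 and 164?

1461326100

lcm(3700, 1900) = 3700·1900/gcd = 7030000/100 = 70300
lcm(70300, 2028) = 70300·2028/gcd = 142568400/4 = 35642100
lcm(35642100, 164) = 35642100·164/gcd = 5845304400/4 = 1461326100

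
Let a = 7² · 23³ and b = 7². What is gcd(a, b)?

49

min exponent per shared prime: 7² = 49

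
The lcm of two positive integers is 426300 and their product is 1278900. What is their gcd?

gcd·lcm = product, so gcd = 1278900/426300 = 3.

3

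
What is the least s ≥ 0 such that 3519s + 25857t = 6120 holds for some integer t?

134

Reduce mod 25857: 3519s ≡ 6120 (mod 25857). With g = gcd(3519, 25857) = 153 dividing 6120, divide through: 23s ≡ 40 (mod 169).
Since gcd(23, 169) = 1, s ≡ 40·(23)⁻¹ ≡ 134 (mod 169). Smallest non-negative: 134.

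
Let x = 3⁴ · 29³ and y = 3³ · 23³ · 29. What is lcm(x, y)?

max exponent per prime: 3⁴ · 23³ · 29³ = 24036018003

24036018003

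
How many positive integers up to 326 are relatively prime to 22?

148

Prime factors of 22: 2, 11. Count integers ≤ 326 divisible by none of them.
By inclusion–exclusion: 326 − ⌊326/2⌋ − ⌊326/11⌋ + ⌊326/22⌋ = 148.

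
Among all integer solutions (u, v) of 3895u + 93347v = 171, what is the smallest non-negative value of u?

4242

Euclid: 93347 = 23·3895 + 3762; 3895 = 1·3762 + 133; 3762 = 28·133 + 38; 133 = 3·38 + 19; 38 = 2·19 + 0 → gcd = 19; 171 = 19·9.
Back-substitution yields 3895·(2109) + 93347·(-88) = 19, so one solution is u = 2109·9 = 18981, v = -88·9 = -792.
Solutions in u differ by 93347/19 = 4913; the one in [0, 4913) is 18981 mod 4913 = 4242.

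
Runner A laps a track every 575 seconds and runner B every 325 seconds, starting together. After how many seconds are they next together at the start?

575 = 5² · 23; 325 = 5² · 13
max exponents: 5² · 13 · 23 = 7475

7475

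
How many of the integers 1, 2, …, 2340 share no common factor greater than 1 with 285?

1182

285 = 3·5·19. Inclusion–exclusion on these primes:
2340 − ⌊2340/3⌋ − ⌊2340/5⌋ − ⌊2340/19⌋ + ⌊2340/15⌋ + ⌊2340/57⌋ + ⌊2340/95⌋ − ⌊2340/285⌋ = 1182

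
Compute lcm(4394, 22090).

48531730

4394 = 2 · 13³; 22090 = 2 · 5 · 47²
max exponents: 2 · 5 · 13³ · 47² = 48531730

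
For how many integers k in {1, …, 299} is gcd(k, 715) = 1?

Prime factors of 715: 5, 11, 13. Count integers ≤ 299 divisible by none of them.
By inclusion–exclusion: 299 − ⌊299/5⌋ − ⌊299/11⌋ − ⌊299/13⌋ + ⌊299/55⌋ + ⌊299/65⌋ + ⌊299/143⌋ − ⌊299/715⌋ = 201.

201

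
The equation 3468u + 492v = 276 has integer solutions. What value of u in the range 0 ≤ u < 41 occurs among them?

32

gcd(3468, 492) = 12 (Euclid: 3468 = 7·492 + 24; 492 = 20·24 + 12; 24 = 2·12 + 0), and 12 | 276.
Extended Euclid: 3468·(-20) + 492·(141) = 12. Scale by 23: u₀ = -460.
General solution u = u₀ + 41t; reducing mod 41 gives u = 32 (and v = -225).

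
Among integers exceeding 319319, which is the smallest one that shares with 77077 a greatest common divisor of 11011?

77077 = 11011·7. Any t with gcd(t, 77077) = 11011 is a multiple of 11011, say 11011s, with s coprime to 7.
Need s > 319319/11011, so s ≥ 30. First s ≥ 30 with gcd(s, 7) = 1 is s = 30. Thus t = 11011·30 = 330330.

330330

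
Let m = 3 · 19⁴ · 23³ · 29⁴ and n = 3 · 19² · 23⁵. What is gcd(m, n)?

min exponent per shared prime: 3 · 19² · 23³ = 13176861

13176861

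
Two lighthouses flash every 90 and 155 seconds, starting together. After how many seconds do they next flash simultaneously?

2790

gcd first: 155 = 1·90 + 65; 90 = 1·65 + 25; 65 = 2·25 + 15; 25 = 1·15 + 10; 15 = 1·10 + 5; 10 = 2·5 + 0 → gcd = 5
lcm = 90·155/gcd = 13950/5 = 2790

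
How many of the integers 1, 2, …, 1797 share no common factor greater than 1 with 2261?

1375

2261 = 7·17·19. Inclusion–exclusion on these primes:
1797 − ⌊1797/7⌋ − ⌊1797/17⌋ − ⌊1797/19⌋ + ⌊1797/119⌋ + ⌊1797/133⌋ + ⌊1797/323⌋ − ⌊1797/2261⌋ = 1375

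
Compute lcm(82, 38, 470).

lcm(82, 38) = 82·38/gcd = 3116/2 = 1558
lcm(1558, 470) = 1558·470/gcd = 732260/2 = 366130

366130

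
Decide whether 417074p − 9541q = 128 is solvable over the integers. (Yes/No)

No

gcd(417074, 9541): 417074 = 43·9541 + 6811; 9541 = 1·6811 + 2730; 6811 = 2·2730 + 1351; 2730 = 2·1351 + 28; 1351 = 48·28 + 7; 28 = 4·7 + 0 → 7
7 does not divide 128, so a solution does not exist.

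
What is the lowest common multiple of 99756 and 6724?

167689836

gcd first: 99756 = 14·6724 + 5620; 6724 = 1·5620 + 1104; 5620 = 5·1104 + 100; 1104 = 11·100 + 4; 100 = 25·4 + 0 → gcd = 4
lcm = 99756·6724/gcd = 670759344/4 = 167689836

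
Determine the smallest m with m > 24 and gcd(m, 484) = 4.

Multiples of 4 above 24: 4·7, 4·8, … . Need the cofactor coprime to 484/4 = 121.
Checking s = 7, 8, … the first with gcd(s, 121) = 1 is s = 7, giving 28.

28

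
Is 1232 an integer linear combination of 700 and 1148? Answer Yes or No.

Yes

gcd(700, 1148): 1148 = 1·700 + 448; 700 = 1·448 + 252; 448 = 1·252 + 196; 252 = 1·196 + 56; 196 = 3·56 + 28; 56 = 2·28 + 0 → 28
28 divides 1232, so a solution exists.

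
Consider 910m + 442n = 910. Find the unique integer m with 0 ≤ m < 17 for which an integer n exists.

Euclid: 910 = 2·442 + 26; 442 = 17·26 + 0 → gcd = 26; 910 = 26·35.
Back-substitution yields 910·(1) + 442·(-2) = 26, so one solution is m = 1·35 = 35, n = -2·35 = -70.
Solutions in m differ by 442/26 = 17; the one in [0, 17) is 35 mod 17 = 1.

1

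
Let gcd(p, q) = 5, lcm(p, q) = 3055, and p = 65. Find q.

235

Using pq = gcd(p,q)·lcm(p,q) = 5·3055 = 15275, we get q = 15275/65 = 235.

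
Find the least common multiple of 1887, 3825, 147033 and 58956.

1887 = 3 · 17 · 37; 3825 = 3² · 5² · 17; 147033 = 3² · 17 · 31²; 58956 = 2² · 3 · 17³
lcm takes max exponent of each prime: 2² · 3² · 5² · 17³ · 31² · 37 = 157222386900

157222386900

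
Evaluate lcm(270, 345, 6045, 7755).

1293859710

270 = 2 · 3³ · 5; 345 = 3 · 5 · 23; 6045 = 3 · 5 · 13 · 31; 7755 = 3 · 5 · 11 · 47
lcm takes max exponent of each prime: 2 · 3³ · 5 · 11 · 13 · 23 · 31 · 47 = 1293859710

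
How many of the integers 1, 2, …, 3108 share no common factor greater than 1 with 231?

231 = 3·7·11. Inclusion–exclusion on these primes:
3108 − ⌊3108/3⌋ − ⌊3108/7⌋ − ⌊3108/11⌋ + ⌊3108/21⌋ + ⌊3108/33⌋ + ⌊3108/77⌋ − ⌊3108/231⌋ = 1615

1615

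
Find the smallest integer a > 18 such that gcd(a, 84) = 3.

27

84 = 3·28. Any a with gcd(a, 84) = 3 is a multiple of 3, say 3s, with s coprime to 28.
Need s > 18/3, so s ≥ 7. First s ≥ 7 with gcd(s, 28) = 1 is s = 9. Thus a = 3·9 = 27.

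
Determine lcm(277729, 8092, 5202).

lcm(277729, 8092) = 277729·8092/gcd = 2247383068/289 = 7776412
lcm(7776412, 5202) = 7776412·5202/gcd = 40452895224/578 = 69987708

69987708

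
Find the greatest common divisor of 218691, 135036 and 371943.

99

218691 = 3² · 11 · 47²; 135036 = 2² · 3² · 11² · 31; 371943 = 3² · 11 · 13 · 17²
gcd takes min exponent of each prime: 3² · 11 = 99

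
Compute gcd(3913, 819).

91

Euclid: 3913 = 4·819 + 637; 819 = 1·637 + 182; 637 = 3·182 + 91; 182 = 2·91 + 0. Last nonzero remainder: 91.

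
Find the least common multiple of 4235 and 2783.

4235 = 5 · 7 · 11²; 2783 = 11² · 23
max exponents: 5 · 7 · 11² · 23 = 97405

97405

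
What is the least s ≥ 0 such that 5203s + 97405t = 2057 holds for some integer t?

Euclid: 97405 = 18·5203 + 3751; 5203 = 1·3751 + 1452; 3751 = 2·1452 + 847; 1452 = 1·847 + 605; 847 = 1·605 + 242; 605 = 2·242 + 121; 242 = 2·121 + 0 → gcd = 121; 2057 = 121·17.
Back-substitution yields 5203·(337) + 97405·(-18) = 121, so one solution is s = 337·17 = 5729, t = -18·17 = -306.
Solutions in s differ by 97405/121 = 805; the one in [0, 805) is 5729 mod 805 = 94.

94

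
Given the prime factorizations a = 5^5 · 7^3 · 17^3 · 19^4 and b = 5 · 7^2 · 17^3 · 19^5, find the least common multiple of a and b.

13039439108565625

max exponent per prime: 5^5 · 7^3 · 17^3 · 19^5 = 13039439108565625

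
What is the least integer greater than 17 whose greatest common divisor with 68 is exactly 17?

51

gcd(t, 68) = 17 forces 17 | t; write t = 17s. Then gcd(17s, 17·4) = 17·gcd(s, 4), so need gcd(s, 4) = 1.
17s > 17 gives s ≥ 2. The least s ≥ 2 coprime to 4 is 3, so t = 17·3 = 51.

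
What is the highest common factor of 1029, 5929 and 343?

49

gcd(1029, 5929): 5929 = 5·1029 + 784; 1029 = 1·784 + 245; 784 = 3·245 + 49; 245 = 5·49 + 0 → 49
gcd(49, 343): 343 = 7·49 + 0 → 49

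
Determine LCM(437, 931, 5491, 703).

437 = 19 · 23; 931 = 7² · 19; 5491 = 17² · 19; 703 = 19 · 37
lcm takes max exponent of each prime: 7² · 17² · 19 · 23 · 37 = 228969209

228969209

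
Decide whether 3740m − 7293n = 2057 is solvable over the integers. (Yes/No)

gcd(3740, 7293): 7293 = 1·3740 + 3553; 3740 = 1·3553 + 187; 3553 = 19·187 + 0 → 187
187 divides 2057, so a solution exists.

Yes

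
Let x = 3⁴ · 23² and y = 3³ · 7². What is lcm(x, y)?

max exponent per prime: 3⁴ · 7² · 23² = 2099601

2099601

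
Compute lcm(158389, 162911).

gcd first: 162911 = 1·158389 + 4522; 158389 = 35·4522 + 119; 4522 = 38·119 + 0 → gcd = 119
lcm = 158389·162911/gcd = 25803310379/119 = 216834541

216834541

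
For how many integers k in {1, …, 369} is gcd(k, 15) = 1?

Prime factors of 15: 3, 5. Count integers ≤ 369 divisible by none of them.
By inclusion–exclusion: 369 − ⌊369/3⌋ − ⌊369/5⌋ + ⌊369/15⌋ = 197.

197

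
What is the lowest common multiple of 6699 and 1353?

274659

6699 = 3 · 7 · 11 · 29; 1353 = 3 · 11 · 41
max exponents: 3 · 7 · 11 · 29 · 41 = 274659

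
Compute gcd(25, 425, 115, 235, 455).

gcd(25, 425): 425 = 17·25 + 0 → 25
gcd(25, 115): 115 = 4·25 + 15; 25 = 1·15 + 10; 15 = 1·10 + 5; 10 = 2·5 + 0 → 5
gcd(5, 235): 235 = 47·5 + 0 → 5
gcd(5, 455): 455 = 91·5 + 0 → 5

5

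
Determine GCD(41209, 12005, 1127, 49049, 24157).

49

gcd(41209, 12005): 41209 = 3·12005 + 5194; 12005 = 2·5194 + 1617; 5194 = 3·1617 + 343; 1617 = 4·343 + 245; 343 = 1·245 + 98; 245 = 2·98 + 49; 98 = 2·49 + 0 → 49
gcd(49, 1127): 1127 = 23·49 + 0 → 49
gcd(49, 49049): 49049 = 1001·49 + 0 → 49
gcd(49, 24157): 24157 = 493·49 + 0 → 49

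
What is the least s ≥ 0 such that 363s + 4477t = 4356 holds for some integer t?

Euclid: 4477 = 12·363 + 121; 363 = 3·121 + 0 → gcd = 121; 4356 = 121·36.
Back-substitution yields 363·(-12) + 4477·(1) = 121, so one solution is s = -12·36 = -432, t = 1·36 = 36.
Solutions in s differ by 4477/121 = 37; the one in [0, 37) is -432 mod 37 = 12.

12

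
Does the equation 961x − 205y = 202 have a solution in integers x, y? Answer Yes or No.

gcd(961, 205): 961 = 4·205 + 141; 205 = 1·141 + 64; 141 = 2·64 + 13; 64 = 4·13 + 12; 13 = 1·12 + 1; 12 = 12·1 + 0 → 1
1 divides 202, so a solution exists.

Yes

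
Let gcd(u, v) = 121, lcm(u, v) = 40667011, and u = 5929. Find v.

Using uv = gcd(u,v)·lcm(u,v) = 121·40667011 = 4920708331, we get v = 4920708331/5929 = 829939.

829939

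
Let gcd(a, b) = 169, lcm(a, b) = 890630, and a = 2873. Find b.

Using ab = gcd(a,b)·lcm(a,b) = 169·890630 = 150516470, we get b = 150516470/2873 = 52390.

52390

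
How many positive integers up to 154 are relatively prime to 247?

247 = 13·19. Inclusion–exclusion on these primes:
154 − ⌊154/13⌋ − ⌊154/19⌋ + ⌊154/247⌋ = 135

135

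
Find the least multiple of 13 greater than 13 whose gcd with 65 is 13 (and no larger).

26

Multiples of 13 above 13: 13·2, 13·3, … . Need the cofactor coprime to 65/13 = 5.
Checking s = 2, 3, … the first with gcd(s, 5) = 1 is s = 2, giving 26.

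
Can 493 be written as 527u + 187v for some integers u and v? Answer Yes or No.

gcd(527, 187): 527 = 2·187 + 153; 187 = 1·153 + 34; 153 = 4·34 + 17; 34 = 2·17 + 0 → 17
17 divides 493, so a solution exists.

Yes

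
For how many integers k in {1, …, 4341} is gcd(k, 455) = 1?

2748

455 = 5·7·13. Inclusion–exclusion on these primes:
4341 − ⌊4341/5⌋ − ⌊4341/7⌋ − ⌊4341/13⌋ + ⌊4341/35⌋ + ⌊4341/65⌋ + ⌊4341/91⌋ − ⌊4341/455⌋ = 2748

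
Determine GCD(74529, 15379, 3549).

74529 = 3² · 7² · 13²; 15379 = 7 · 13³; 3549 = 3 · 7 · 13²
gcd takes min exponent of each prime: 7 · 13² = 1183

1183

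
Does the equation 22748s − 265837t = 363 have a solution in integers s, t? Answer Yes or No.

Yes

By Bézout, 22748s − 265837t = 363 has integer solutions iff gcd(22748, 265837) | 363.
Euclid: 265837 = 11·22748 + 15609; 22748 = 1·15609 + 7139; 15609 = 2·7139 + 1331; 7139 = 5·1331 + 484; 1331 = 2·484 + 363; 484 = 1·363 + 121; 363 = 3·121 + 0. gcd = 121; 363 mod 121 = 0. Yes.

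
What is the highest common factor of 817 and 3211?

19

817 = 19 · 43
3211 = 13² · 19
Common: 19 = 19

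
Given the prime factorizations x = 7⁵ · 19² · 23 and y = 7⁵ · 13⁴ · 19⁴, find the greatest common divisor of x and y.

min exponent per shared prime: 7⁵ · 19² = 6067327

6067327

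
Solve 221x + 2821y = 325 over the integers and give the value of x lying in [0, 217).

27

Euclid: 2821 = 12·221 + 169; 221 = 1·169 + 52; 169 = 3·52 + 13; 52 = 4·13 + 0 → gcd = 13; 325 = 13·25.
Back-substitution yields 221·(-51) + 2821·(4) = 13, so one solution is x = -51·25 = -1275, y = 4·25 = 100.
Solutions in x differ by 2821/13 = 217; the one in [0, 217) is -1275 mod 217 = 27.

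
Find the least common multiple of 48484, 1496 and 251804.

171730328

48484 = 2² · 17 · 23 · 31; 1496 = 2³ · 11 · 17; 251804 = 2² · 7 · 17 · 23²
lcm takes max exponent of each prime: 2³ · 7 · 11 · 17 · 23² · 31 = 171730328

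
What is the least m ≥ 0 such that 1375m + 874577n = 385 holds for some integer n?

76327

Euclid: 874577 = 636·1375 + 77; 1375 = 17·77 + 66; 77 = 1·66 + 11; 66 = 6·11 + 0 → gcd = 11; 385 = 11·35.
Back-substitution yields 1375·(-11449) + 874577·(18) = 11, so one solution is m = -11449·35 = -400715, n = 18·35 = 630.
Solutions in m differ by 874577/11 = 79507; the one in [0, 79507) is -400715 mod 79507 = 76327.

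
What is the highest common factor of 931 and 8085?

49

Euclid: 8085 = 8·931 + 637; 931 = 1·637 + 294; 637 = 2·294 + 49; 294 = 6·49 + 0. Last nonzero remainder: 49.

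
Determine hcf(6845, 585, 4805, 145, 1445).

6845 = 5 · 37²; 585 = 3² · 5 · 13; 4805 = 5 · 31²; 145 = 5 · 29; 1445 = 5 · 17²
gcd takes min exponent of each prime: 5 = 5

5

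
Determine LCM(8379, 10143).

8379 = 3² · 7² · 19; 10143 = 3² · 7² · 23
max exponents: 3² · 7² · 19 · 23 = 192717

192717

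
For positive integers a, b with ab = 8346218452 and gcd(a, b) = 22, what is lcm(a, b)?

Since gcd(a,b)·lcm(a,b) = ab, lcm = 8346218452/22 = 379373566.

379373566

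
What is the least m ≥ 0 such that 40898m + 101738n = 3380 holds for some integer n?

117

Euclid: 101738 = 2·40898 + 19942; 40898 = 2·19942 + 1014; 19942 = 19·1014 + 676; 1014 = 1·676 + 338; 676 = 2·338 + 0 → gcd = 338; 3380 = 338·10.
Back-substitution yields 40898·(102) + 101738·(-41) = 338, so one solution is m = 102·10 = 1020, n = -41·10 = -410.
Solutions in m differ by 101738/338 = 301; the one in [0, 301) is 1020 mod 301 = 117.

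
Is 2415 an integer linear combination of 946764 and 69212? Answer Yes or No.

No

By Bézout, 946764p − 69212q = 2415 has integer solutions iff gcd(946764, 69212) | 2415.
Euclid: 946764 = 13·69212 + 47008; 69212 = 1·47008 + 22204; 47008 = 2·22204 + 2600; 22204 = 8·2600 + 1404; 2600 = 1·1404 + 1196; 1404 = 1·1196 + 208; 1196 = 5·208 + 156; 208 = 1·156 + 52; 156 = 3·52 + 0. gcd = 52; 2415 mod 52 = 23. No.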